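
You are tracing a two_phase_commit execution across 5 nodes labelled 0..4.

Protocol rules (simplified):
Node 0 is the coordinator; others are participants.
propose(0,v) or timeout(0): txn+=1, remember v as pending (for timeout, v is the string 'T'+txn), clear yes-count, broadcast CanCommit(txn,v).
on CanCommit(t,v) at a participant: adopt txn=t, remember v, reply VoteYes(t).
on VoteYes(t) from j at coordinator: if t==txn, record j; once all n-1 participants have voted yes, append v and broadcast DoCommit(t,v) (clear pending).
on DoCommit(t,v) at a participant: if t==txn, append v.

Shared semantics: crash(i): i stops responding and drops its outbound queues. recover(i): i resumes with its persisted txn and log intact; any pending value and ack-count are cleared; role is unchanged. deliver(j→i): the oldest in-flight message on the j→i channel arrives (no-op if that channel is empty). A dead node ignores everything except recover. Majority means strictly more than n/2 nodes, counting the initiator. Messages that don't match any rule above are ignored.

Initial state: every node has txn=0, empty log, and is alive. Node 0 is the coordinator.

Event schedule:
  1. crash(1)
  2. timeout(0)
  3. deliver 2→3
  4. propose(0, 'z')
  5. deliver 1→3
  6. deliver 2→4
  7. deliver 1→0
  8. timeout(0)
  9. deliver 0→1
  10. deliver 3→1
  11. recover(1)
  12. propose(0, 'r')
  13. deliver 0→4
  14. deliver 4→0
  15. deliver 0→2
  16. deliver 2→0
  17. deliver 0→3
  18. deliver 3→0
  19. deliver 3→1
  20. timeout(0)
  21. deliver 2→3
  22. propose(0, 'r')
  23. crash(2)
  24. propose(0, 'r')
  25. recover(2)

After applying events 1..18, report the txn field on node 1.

0

step 1 crash(1): 1={✗part,t=0,log=-}
step 2 timeout(0): 0={coor,t=1,log=-}
step 3 deliver 2→3: —
step 4 propose(0,'z'): 0={coor,t=2,log=-}
step 5 deliver 1→3: —
step 6 deliver 2→4: —
step 7 deliver 1→0: —
step 8 timeout(0): 0={coor,t=3,log=-}
step 9 deliver 0→1: —
step 10 deliver 3→1: —
step 11 recover(1): 1={part,t=0,log=-}
step 12 propose(0,'r'): 0={coor,t=4,log=-}
step 13 deliver 0→4: 4={part,t=1,log=-}
step 14 deliver 4→0: —
step 15 deliver 0→2: 2={part,t=1,log=-}
step 16 deliver 2→0: —
step 17 deliver 0→3: 3={part,t=1,log=-}
step 18 deliver 3→0: —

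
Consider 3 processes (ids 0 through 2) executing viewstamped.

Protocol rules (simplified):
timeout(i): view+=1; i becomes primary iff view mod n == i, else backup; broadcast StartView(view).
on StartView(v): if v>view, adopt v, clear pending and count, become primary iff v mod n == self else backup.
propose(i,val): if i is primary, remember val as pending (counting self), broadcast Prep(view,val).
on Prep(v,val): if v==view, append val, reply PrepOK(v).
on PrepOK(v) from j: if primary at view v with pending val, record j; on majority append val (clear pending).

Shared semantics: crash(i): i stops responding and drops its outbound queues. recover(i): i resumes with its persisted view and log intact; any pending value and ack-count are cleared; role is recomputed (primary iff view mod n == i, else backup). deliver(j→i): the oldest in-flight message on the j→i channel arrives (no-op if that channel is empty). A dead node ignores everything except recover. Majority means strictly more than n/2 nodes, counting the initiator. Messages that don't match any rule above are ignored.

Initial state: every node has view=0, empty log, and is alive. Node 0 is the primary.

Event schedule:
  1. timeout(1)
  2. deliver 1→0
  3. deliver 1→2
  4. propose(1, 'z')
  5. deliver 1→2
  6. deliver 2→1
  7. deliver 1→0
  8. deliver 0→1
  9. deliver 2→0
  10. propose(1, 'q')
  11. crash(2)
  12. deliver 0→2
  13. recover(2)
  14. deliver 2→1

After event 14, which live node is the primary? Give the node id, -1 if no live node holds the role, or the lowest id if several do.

1

[1] timeout(1) → N1(prim v1 [-])
[2] deliver 1→0 → N0(back v1 [-])
[3] deliver 1→2 → N2(back v1 [-])
[4] propose(1,'z') → ∅
[5] deliver 1→2 → N2(back v1 [z])
[6] deliver 2→1 → N1(prim v1 [z])
[7] deliver 1→0 → N0(back v1 [z])
[8] deliver 0→1 → ∅
[9] deliver 2→0 → ∅
[10] propose(1,'q') → ∅
[11] crash(2) → N2(✗back v1 [z])
[12] deliver 0→2 → ∅
[13] recover(2) → N2(back v1 [z])
[14] deliver 2→1 → ∅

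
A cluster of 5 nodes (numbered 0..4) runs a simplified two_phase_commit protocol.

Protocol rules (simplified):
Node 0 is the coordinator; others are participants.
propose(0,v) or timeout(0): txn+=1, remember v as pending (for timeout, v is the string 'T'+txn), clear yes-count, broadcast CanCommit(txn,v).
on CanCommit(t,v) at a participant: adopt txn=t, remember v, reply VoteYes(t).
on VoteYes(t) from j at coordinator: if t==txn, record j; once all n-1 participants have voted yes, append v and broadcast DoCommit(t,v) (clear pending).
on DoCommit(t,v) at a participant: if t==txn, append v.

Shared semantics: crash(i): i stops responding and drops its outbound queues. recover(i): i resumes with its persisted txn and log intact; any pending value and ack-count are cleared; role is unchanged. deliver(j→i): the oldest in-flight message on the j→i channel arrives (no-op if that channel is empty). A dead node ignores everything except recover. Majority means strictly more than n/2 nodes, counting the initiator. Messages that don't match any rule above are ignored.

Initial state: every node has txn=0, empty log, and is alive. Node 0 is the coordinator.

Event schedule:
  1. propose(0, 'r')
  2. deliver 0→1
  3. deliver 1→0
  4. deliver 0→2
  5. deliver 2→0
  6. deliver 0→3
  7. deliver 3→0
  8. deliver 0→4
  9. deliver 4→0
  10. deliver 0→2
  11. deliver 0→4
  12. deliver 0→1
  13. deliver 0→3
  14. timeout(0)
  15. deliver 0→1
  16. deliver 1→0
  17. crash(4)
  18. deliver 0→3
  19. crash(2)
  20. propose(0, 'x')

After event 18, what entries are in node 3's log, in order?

r

step 1 propose(0,'r'): 0={coor,t=1,log=-}
step 2 deliver 0→1: 1={part,t=1,log=-}
step 3 deliver 1→0: —
step 4 deliver 0→2: 2={part,t=1,log=-}
step 5 deliver 2→0: —
step 6 deliver 0→3: 3={part,t=1,log=-}
step 7 deliver 3→0: —
step 8 deliver 0→4: 4={part,t=1,log=-}
step 9 deliver 4→0: 0={coor,t=1,log=r}
step 10 deliver 0→2: 2={part,t=1,log=r}
step 11 deliver 0→4: 4={part,t=1,log=r}
step 12 deliver 0→1: 1={part,t=1,log=r}
step 13 deliver 0→3: 3={part,t=1,log=r}
step 14 timeout(0): 0={coor,t=2,log=r}
step 15 deliver 0→1: 1={part,t=2,log=r}
step 16 deliver 1→0: —
step 17 crash(4): 4={✗part,t=1,log=r}
step 18 deliver 0→3: 3={part,t=2,log=r}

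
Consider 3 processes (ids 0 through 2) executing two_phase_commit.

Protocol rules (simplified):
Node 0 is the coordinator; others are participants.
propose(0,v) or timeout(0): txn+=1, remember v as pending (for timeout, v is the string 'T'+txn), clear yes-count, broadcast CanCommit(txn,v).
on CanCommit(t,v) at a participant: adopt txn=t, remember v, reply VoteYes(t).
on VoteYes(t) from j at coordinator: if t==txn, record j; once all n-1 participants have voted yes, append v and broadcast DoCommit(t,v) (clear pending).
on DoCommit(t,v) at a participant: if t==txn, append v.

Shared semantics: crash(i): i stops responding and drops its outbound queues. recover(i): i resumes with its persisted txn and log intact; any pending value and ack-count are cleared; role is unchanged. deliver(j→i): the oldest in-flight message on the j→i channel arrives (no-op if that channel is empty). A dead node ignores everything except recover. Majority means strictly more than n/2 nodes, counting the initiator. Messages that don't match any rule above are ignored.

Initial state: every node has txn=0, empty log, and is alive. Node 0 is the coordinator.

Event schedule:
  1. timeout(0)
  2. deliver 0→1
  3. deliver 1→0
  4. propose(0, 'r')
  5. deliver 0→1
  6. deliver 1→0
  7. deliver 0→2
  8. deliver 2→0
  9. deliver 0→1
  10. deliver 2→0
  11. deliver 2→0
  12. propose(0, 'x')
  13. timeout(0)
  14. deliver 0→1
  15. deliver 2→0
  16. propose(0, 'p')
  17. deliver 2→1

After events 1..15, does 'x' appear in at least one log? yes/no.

step 1 timeout(0): 0={coor,t=1,log=-}
step 2 deliver 0→1: 1={part,t=1,log=-}
step 3 deliver 1→0: —
step 4 propose(0,'r'): 0={coor,t=2,log=-}
step 5 deliver 0→1: 1={part,t=2,log=-}
step 6 deliver 1→0: —
step 7 deliver 0→2: 2={part,t=1,log=-}
step 8 deliver 2→0: —
step 9 deliver 0→1: —
step 10 deliver 2→0: —
step 11 deliver 2→0: —
step 12 propose(0,'x'): 0={coor,t=3,log=-}
step 13 timeout(0): 0={coor,t=4,log=-}
step 14 deliver 0→1: 1={part,t=3,log=-}
step 15 deliver 2→0: —

no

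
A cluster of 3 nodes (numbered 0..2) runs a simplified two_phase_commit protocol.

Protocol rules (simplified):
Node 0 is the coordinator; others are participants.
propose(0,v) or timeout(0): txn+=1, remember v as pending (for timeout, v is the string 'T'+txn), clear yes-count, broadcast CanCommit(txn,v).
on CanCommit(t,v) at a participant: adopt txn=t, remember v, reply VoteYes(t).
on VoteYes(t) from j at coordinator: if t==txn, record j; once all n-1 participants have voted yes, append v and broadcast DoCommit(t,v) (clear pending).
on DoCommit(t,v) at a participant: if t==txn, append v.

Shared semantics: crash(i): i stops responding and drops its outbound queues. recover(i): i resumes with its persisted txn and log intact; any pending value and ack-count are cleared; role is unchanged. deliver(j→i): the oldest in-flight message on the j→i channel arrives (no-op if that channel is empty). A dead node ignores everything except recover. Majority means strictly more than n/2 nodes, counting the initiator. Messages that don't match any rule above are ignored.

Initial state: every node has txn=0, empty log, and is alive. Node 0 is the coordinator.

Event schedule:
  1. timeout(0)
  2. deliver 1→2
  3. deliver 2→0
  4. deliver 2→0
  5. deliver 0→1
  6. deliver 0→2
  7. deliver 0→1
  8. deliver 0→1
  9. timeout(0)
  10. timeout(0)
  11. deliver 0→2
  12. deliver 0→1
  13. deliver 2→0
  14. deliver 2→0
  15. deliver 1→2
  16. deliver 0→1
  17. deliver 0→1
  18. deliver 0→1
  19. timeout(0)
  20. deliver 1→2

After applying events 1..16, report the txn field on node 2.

step 1 timeout(0): 0={coor,t=1,log=-}
step 2 deliver 1→2: —
step 3 deliver 2→0: —
step 4 deliver 2→0: —
step 5 deliver 0→1: 1={part,t=1,log=-}
step 6 deliver 0→2: 2={part,t=1,log=-}
step 7 deliver 0→1: —
step 8 deliver 0→1: —
step 9 timeout(0): 0={coor,t=2,log=-}
step 10 timeout(0): 0={coor,t=3,log=-}
step 11 deliver 0→2: 2={part,t=2,log=-}
step 12 deliver 0→1: 1={part,t=2,log=-}
step 13 deliver 2→0: —
step 14 deliver 2→0: —
step 15 deliver 1→2: —
step 16 deliver 0→1: 1={part,t=3,log=-}

2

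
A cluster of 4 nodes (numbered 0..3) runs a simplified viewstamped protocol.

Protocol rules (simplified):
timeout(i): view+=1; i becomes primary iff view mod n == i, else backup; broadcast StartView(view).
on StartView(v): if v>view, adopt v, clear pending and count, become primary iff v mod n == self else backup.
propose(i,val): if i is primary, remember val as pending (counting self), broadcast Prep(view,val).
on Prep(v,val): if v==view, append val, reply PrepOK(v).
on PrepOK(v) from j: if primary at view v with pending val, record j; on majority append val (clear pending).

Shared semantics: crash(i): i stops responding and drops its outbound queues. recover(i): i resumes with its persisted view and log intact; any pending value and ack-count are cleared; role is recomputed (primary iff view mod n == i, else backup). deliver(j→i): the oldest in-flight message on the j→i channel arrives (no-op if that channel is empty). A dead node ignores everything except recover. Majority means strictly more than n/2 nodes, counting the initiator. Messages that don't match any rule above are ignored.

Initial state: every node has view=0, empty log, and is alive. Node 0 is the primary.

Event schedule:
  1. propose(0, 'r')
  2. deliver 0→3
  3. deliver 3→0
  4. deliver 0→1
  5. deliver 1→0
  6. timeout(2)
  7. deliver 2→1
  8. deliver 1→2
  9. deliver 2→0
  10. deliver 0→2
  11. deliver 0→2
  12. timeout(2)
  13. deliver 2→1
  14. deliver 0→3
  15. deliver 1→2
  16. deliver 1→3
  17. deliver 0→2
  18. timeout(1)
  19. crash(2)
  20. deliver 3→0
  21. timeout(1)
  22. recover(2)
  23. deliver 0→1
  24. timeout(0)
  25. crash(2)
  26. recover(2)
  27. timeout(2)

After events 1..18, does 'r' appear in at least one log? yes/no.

yes

1. propose(0,'r'):  nop
2. deliver 0→3:  <3:back v0 r>
3. deliver 3→0:  nop
4. deliver 0→1:  <1:back v0 r>
5. deliver 1→0:  <0:prim v0 r>
6. timeout(2):  <2:back v1 ->
7. deliver 2→1:  <1:prim v1 r>
8. deliver 1→2:  nop
9. deliver 2→0:  <0:back v1 r>
10. deliver 0→2:  nop
11. deliver 0→2:  nop
12. timeout(2):  <2:prim v2 ->
13. deliver 2→1:  <1:back v2 r>
14. deliver 0→3:  nop
15. deliver 1→2:  nop
16. deliver 1→3:  nop
17. deliver 0→2:  nop
18. timeout(1):  <1:back v3 r>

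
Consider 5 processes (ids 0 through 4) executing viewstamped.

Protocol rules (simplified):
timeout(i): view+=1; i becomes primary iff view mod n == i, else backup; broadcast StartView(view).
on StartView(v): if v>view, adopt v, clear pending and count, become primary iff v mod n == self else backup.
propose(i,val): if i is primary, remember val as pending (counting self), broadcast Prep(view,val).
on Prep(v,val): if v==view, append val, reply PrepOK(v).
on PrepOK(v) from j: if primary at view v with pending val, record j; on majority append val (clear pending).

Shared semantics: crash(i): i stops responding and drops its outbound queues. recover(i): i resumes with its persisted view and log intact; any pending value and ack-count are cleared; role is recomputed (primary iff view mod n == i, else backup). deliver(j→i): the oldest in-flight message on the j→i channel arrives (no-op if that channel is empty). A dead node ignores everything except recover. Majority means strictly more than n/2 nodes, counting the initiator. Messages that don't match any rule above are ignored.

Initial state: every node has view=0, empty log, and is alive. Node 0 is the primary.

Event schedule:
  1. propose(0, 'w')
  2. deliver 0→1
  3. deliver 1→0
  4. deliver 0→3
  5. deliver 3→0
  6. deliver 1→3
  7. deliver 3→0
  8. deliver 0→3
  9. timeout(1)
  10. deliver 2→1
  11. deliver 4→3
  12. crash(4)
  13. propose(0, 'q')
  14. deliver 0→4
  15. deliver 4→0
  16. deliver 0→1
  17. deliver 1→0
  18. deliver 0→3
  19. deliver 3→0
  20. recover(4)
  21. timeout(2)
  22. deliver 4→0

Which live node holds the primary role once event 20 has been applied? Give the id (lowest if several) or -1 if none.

1

[1] propose(0,'w') → ∅
[2] deliver 0→1 → N1(back v0 [w])
[3] deliver 1→0 → ∅
[4] deliver 0→3 → N3(back v0 [w])
[5] deliver 3→0 → N0(prim v0 [w])
[6] deliver 1→3 → ∅
[7] deliver 3→0 → ∅
[8] deliver 0→3 → ∅
[9] timeout(1) → N1(prim v1 [w])
[10] deliver 2→1 → ∅
[11] deliver 4→3 → ∅
[12] crash(4) → N4(✗back v0 [-])
[13] propose(0,'q') → ∅
[14] deliver 0→4 → ∅
[15] deliver 4→0 → ∅
[16] deliver 0→1 → ∅
[17] deliver 1→0 → N0(back v1 [w])
[18] deliver 0→3 → N3(back v0 [w,q])
[19] deliver 3→0 → ∅
[20] recover(4) → N4(back v0 [-])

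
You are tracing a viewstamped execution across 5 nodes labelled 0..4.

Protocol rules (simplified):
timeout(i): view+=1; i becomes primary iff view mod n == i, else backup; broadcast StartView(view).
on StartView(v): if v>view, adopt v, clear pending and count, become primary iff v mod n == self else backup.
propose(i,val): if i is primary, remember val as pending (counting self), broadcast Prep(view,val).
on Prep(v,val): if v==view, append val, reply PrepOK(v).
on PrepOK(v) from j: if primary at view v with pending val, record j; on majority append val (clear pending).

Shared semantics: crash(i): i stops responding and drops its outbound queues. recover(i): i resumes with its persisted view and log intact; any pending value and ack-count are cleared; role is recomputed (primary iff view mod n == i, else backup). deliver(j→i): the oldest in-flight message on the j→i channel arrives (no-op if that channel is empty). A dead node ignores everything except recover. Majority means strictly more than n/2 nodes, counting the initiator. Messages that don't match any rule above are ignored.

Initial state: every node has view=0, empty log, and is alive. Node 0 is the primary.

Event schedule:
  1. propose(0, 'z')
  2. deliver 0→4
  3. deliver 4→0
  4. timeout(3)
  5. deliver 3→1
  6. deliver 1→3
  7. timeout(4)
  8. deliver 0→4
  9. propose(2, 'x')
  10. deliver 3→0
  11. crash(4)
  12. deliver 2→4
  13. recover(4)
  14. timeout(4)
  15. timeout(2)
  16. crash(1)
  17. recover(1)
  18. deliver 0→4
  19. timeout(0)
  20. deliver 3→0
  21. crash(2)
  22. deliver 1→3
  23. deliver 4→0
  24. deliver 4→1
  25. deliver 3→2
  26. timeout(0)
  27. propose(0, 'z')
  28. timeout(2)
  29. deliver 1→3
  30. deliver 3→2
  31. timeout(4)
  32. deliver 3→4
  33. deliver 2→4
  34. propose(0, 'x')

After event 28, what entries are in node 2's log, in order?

empty

[1] propose(0,'z') → ∅
[2] deliver 0→4 → N4(back v0 [z])
[3] deliver 4→0 → ∅
[4] timeout(3) → N3(back v1 [-])
[5] deliver 3→1 → N1(prim v1 [-])
[6] deliver 1→3 → ∅
[7] timeout(4) → N4(back v1 [z])
[8] deliver 0→4 → ∅
[9] propose(2,'x') → ∅
[10] deliver 3→0 → N0(back v1 [-])
[11] crash(4) → N4(✗back v1 [z])
[12] deliver 2→4 → ∅
[13] recover(4) → N4(back v1 [z])
[14] timeout(4) → N4(back v2 [z])
[15] timeout(2) → N2(back v1 [-])
[16] crash(1) → N1(✗prim v1 [-])
[17] recover(1) → N1(prim v1 [-])
[18] deliver 0→4 → ∅
[19] timeout(0) → N0(back v2 [-])
[20] deliver 3→0 → ∅
[21] crash(2) → N2(✗back v1 [-])
[22] deliver 1→3 → ∅
[23] deliver 4→0 → ∅
[24] deliver 4→1 → N1(back v2 [-])
[25] deliver 3→2 → ∅
[26] timeout(0) → N0(back v3 [-])
[27] propose(0,'z') → ∅
[28] timeout(2) → ∅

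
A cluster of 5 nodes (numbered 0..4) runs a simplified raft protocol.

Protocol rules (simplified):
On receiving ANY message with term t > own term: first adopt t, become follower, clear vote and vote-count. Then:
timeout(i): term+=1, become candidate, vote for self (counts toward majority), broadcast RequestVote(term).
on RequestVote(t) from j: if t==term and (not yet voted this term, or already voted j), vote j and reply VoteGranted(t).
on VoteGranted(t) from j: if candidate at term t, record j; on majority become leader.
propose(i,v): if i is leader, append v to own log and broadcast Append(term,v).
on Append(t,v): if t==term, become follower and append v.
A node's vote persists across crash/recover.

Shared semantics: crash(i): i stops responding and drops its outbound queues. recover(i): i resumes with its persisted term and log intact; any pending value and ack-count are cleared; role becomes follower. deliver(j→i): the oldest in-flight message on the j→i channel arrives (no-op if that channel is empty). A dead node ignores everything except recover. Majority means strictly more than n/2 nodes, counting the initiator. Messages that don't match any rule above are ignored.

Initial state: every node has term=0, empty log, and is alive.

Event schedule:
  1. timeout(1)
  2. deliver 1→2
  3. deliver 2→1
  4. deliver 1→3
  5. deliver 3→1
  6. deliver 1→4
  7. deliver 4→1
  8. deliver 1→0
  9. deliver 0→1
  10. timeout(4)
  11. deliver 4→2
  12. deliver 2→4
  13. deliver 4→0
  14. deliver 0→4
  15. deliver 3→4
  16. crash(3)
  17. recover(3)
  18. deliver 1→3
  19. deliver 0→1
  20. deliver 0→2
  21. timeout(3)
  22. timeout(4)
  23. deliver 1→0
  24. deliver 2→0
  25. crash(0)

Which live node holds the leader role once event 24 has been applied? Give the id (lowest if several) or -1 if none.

1

e1 timeout(1): 1[cand,t=1,-]
e2 deliver 1→2: 2[foll,t=1,-]
e3 deliver 2→1: ·
e4 deliver 1→3: 3[foll,t=1,-]
e5 deliver 3→1: 1[lead,t=1,-]
e6 deliver 1→4: 4[foll,t=1,-]
e7 deliver 4→1: ·
e8 deliver 1→0: 0[foll,t=1,-]
e9 deliver 0→1: ·
e10 timeout(4): 4[cand,t=2,-]
e11 deliver 4→2: 2[foll,t=2,-]
e12 deliver 2→4: ·
e13 deliver 4→0: 0[foll,t=2,-]
e14 deliver 0→4: 4[lead,t=2,-]
e15 deliver 3→4: ·
e16 crash(3): 3[✗foll,t=1,-]
e17 recover(3): 3[foll,t=1,-]
e18 deliver 1→3: ·
e19 deliver 0→1: ·
e20 deliver 0→2: ·
e21 timeout(3): 3[cand,t=2,-]
e22 timeout(4): 4[cand,t=3,-]
e23 deliver 1→0: ·
e24 deliver 2→0: ·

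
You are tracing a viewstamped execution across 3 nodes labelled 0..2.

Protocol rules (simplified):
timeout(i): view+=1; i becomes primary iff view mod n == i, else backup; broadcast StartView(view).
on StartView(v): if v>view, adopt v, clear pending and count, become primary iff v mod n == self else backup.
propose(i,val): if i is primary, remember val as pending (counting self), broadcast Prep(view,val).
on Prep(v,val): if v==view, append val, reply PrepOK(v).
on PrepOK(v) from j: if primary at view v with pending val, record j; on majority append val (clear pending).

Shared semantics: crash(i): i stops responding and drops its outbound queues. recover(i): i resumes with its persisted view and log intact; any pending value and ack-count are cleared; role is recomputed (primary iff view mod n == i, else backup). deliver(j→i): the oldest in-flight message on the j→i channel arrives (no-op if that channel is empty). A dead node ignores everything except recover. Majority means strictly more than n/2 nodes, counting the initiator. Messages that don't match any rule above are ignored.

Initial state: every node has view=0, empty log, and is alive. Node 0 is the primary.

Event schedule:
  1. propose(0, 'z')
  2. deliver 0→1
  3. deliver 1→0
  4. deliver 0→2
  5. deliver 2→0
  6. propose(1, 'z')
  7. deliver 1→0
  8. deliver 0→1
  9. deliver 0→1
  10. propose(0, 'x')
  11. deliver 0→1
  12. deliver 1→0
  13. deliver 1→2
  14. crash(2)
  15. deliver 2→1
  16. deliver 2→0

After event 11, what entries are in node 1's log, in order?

e1 propose(0,'z'): ·
e2 deliver 0→1: 1[back,v=0,z]
e3 deliver 1→0: 0[prim,v=0,z]
e4 deliver 0→2: 2[back,v=0,z]
e5 deliver 2→0: ·
e6 propose(1,'z'): ·
e7 deliver 1→0: ·
e8 deliver 0→1: ·
e9 deliver 0→1: ·
e10 propose(0,'x'): ·
e11 deliver 0→1: 1[back,v=0,z,x]

z,x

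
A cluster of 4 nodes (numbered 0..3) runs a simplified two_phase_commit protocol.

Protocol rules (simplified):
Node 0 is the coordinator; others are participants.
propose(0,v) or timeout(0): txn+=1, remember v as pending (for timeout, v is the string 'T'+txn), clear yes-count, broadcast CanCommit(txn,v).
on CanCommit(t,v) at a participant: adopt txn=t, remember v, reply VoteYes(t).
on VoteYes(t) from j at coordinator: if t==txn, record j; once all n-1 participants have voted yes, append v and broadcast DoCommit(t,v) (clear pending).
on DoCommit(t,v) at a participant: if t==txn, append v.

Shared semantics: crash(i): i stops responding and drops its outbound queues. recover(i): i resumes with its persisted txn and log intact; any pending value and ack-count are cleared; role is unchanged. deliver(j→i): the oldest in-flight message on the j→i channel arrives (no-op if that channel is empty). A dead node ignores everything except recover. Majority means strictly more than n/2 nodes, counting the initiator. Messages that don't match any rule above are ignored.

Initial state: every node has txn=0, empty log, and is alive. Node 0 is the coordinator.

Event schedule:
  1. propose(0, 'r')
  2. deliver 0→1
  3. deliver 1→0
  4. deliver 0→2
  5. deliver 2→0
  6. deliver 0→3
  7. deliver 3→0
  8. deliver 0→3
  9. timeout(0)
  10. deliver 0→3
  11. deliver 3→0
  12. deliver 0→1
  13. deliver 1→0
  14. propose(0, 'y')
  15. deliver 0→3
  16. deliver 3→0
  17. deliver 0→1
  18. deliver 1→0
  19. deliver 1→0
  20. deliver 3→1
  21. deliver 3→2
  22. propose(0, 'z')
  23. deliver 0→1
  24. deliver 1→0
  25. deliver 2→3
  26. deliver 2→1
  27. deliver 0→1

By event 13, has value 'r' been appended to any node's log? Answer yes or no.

1. propose(0,'r'):  <0:coor t1 ->
2. deliver 0→1:  <1:part t1 ->
3. deliver 1→0:  nop
4. deliver 0→2:  <2:part t1 ->
5. deliver 2→0:  nop
6. deliver 0→3:  <3:part t1 ->
7. deliver 3→0:  <0:coor t1 r>
8. deliver 0→3:  <3:part t1 r>
9. timeout(0):  <0:coor t2 r>
10. deliver 0→3:  <3:part t2 r>
11. deliver 3→0:  nop
12. deliver 0→1:  <1:part t1 r>
13. deliver 1→0:  nop

yes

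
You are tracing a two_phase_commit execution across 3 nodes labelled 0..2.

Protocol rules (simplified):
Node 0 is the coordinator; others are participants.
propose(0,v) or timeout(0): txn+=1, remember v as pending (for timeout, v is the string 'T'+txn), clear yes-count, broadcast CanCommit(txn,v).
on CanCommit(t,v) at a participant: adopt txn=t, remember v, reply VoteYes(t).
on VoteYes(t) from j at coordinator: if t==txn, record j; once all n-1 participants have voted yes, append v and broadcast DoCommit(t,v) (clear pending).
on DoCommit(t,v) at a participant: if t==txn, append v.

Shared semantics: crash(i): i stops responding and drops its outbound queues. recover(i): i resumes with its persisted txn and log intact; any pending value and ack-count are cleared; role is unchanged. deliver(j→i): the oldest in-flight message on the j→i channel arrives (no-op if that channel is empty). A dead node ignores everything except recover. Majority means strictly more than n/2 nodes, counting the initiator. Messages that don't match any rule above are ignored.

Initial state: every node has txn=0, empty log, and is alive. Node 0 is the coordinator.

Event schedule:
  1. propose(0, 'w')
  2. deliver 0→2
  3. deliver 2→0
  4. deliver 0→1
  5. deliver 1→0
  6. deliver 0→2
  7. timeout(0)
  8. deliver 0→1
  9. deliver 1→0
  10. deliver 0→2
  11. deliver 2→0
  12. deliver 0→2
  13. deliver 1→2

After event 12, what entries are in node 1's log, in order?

w

after 1 — propose(0,'w'): n0:coor/t1/[-]
after 2 — deliver 0→2: n2:part/t1/[-]
after 3 — deliver 2→0: ·
after 4 — deliver 0→1: n1:part/t1/[-]
after 5 — deliver 1→0: n0:coor/t1/[w]
after 6 — deliver 0→2: n2:part/t1/[w]
after 7 — timeout(0): n0:coor/t2/[w]
after 8 — deliver 0→1: n1:part/t1/[w]
after 9 — deliver 1→0: ·
after 10 — deliver 0→2: n2:part/t2/[w]
after 11 — deliver 2→0: ·
after 12 — deliver 0→2: ·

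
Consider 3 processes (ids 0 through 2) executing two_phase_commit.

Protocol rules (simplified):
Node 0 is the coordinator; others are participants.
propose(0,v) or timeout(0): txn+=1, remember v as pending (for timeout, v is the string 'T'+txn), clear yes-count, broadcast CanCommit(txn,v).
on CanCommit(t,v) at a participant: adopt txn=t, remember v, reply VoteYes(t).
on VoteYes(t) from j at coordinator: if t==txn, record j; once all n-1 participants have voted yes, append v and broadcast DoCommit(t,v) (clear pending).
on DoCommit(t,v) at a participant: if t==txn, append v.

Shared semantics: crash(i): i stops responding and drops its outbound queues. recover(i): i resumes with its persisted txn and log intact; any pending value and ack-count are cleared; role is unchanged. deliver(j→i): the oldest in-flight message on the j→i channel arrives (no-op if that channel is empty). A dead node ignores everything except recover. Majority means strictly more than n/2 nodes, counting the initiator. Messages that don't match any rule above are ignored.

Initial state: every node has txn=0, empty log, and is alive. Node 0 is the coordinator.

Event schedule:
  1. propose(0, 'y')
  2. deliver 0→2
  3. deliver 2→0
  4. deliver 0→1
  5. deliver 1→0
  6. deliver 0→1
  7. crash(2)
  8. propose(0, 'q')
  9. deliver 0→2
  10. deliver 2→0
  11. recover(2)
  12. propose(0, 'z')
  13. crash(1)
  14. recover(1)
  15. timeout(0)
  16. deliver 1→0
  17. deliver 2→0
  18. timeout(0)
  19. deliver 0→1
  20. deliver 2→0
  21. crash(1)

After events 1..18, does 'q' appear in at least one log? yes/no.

step 1 propose(0,'y'): 0={coor,t=1,log=-}
step 2 deliver 0→2: 2={part,t=1,log=-}
step 3 deliver 2→0: —
step 4 deliver 0→1: 1={part,t=1,log=-}
step 5 deliver 1→0: 0={coor,t=1,log=y}
step 6 deliver 0→1: 1={part,t=1,log=y}
step 7 crash(2): 2={✗part,t=1,log=-}
step 8 propose(0,'q'): 0={coor,t=2,log=y}
step 9 deliver 0→2: —
step 10 deliver 2→0: —
step 11 recover(2): 2={part,t=1,log=-}
step 12 propose(0,'z'): 0={coor,t=3,log=y}
step 13 crash(1): 1={✗part,t=1,log=y}
step 14 recover(1): 1={part,t=1,log=y}
step 15 timeout(0): 0={coor,t=4,log=y}
step 16 deliver 1→0: —
step 17 deliver 2→0: —
step 18 timeout(0): 0={coor,t=5,log=y}

no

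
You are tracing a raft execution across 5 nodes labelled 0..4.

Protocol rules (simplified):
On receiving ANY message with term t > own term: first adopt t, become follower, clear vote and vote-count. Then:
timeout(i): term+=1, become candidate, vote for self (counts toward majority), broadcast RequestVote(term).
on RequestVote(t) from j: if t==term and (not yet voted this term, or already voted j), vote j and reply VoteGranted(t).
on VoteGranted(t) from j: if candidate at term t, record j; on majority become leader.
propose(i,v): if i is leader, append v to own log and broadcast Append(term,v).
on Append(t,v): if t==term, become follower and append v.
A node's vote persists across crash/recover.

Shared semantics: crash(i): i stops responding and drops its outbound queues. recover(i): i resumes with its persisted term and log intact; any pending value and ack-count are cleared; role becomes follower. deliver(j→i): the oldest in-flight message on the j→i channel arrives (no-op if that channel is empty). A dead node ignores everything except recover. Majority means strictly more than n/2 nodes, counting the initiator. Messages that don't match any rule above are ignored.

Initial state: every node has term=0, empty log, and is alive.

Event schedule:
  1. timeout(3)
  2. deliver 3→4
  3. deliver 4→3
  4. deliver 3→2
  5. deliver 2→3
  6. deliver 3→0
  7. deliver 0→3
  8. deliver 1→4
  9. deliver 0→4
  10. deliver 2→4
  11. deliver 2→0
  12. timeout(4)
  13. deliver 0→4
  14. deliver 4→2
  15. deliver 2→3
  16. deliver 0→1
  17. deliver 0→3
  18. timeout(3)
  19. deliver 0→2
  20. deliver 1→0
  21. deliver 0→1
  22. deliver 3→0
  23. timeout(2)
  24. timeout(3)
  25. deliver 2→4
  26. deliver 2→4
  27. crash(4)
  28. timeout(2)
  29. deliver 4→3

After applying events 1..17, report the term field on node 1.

e1 timeout(3): 3[cand,t=1,-]
e2 deliver 3→4: 4[foll,t=1,-]
e3 deliver 4→3: ·
e4 deliver 3→2: 2[foll,t=1,-]
e5 deliver 2→3: 3[lead,t=1,-]
e6 deliver 3→0: 0[foll,t=1,-]
e7 deliver 0→3: ·
e8 deliver 1→4: ·
e9 deliver 0→4: ·
e10 deliver 2→4: ·
e11 deliver 2→0: ·
e12 timeout(4): 4[cand,t=2,-]
e13 deliver 0→4: ·
e14 deliver 4→2: 2[foll,t=2,-]
e15 deliver 2→3: ·
e16 deliver 0→1: ·
e17 deliver 0→3: ·

0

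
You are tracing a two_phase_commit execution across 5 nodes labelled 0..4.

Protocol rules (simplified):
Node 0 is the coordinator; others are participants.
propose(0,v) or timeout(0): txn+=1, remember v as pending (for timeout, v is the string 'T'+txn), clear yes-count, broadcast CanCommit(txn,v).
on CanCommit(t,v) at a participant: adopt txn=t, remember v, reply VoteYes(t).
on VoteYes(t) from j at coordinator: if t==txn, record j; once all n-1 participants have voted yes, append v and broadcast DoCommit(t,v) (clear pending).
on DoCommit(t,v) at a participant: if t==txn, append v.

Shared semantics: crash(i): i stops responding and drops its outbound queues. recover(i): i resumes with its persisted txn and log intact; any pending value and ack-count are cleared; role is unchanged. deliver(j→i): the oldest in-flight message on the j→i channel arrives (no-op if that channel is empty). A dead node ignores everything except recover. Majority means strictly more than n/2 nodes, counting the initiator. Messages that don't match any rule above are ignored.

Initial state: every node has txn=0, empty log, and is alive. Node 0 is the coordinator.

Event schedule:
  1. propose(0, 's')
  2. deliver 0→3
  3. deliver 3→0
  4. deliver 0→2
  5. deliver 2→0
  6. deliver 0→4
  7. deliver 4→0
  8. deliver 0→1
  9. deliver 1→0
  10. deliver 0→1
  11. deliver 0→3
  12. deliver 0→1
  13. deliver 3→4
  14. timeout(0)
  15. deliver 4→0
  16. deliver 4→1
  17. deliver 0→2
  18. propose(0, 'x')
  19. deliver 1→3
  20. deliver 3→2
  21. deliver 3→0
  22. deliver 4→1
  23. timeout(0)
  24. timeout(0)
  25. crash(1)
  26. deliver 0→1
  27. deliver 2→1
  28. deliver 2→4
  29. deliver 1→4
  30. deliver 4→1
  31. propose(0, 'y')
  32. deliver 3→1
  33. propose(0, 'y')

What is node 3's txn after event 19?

1

step 1 propose(0,'s'): 0={coor,t=1,log=-}
step 2 deliver 0→3: 3={part,t=1,log=-}
step 3 deliver 3→0: —
step 4 deliver 0→2: 2={part,t=1,log=-}
step 5 deliver 2→0: —
step 6 deliver 0→4: 4={part,t=1,log=-}
step 7 deliver 4→0: —
step 8 deliver 0→1: 1={part,t=1,log=-}
step 9 deliver 1→0: 0={coor,t=1,log=s}
step 10 deliver 0→1: 1={part,t=1,log=s}
step 11 deliver 0→3: 3={part,t=1,log=s}
step 12 deliver 0→1: —
step 13 deliver 3→4: —
step 14 timeout(0): 0={coor,t=2,log=s}
step 15 deliver 4→0: —
step 16 deliver 4→1: —
step 17 deliver 0→2: 2={part,t=1,log=s}
step 18 propose(0,'x'): 0={coor,t=3,log=s}
step 19 deliver 1→3: —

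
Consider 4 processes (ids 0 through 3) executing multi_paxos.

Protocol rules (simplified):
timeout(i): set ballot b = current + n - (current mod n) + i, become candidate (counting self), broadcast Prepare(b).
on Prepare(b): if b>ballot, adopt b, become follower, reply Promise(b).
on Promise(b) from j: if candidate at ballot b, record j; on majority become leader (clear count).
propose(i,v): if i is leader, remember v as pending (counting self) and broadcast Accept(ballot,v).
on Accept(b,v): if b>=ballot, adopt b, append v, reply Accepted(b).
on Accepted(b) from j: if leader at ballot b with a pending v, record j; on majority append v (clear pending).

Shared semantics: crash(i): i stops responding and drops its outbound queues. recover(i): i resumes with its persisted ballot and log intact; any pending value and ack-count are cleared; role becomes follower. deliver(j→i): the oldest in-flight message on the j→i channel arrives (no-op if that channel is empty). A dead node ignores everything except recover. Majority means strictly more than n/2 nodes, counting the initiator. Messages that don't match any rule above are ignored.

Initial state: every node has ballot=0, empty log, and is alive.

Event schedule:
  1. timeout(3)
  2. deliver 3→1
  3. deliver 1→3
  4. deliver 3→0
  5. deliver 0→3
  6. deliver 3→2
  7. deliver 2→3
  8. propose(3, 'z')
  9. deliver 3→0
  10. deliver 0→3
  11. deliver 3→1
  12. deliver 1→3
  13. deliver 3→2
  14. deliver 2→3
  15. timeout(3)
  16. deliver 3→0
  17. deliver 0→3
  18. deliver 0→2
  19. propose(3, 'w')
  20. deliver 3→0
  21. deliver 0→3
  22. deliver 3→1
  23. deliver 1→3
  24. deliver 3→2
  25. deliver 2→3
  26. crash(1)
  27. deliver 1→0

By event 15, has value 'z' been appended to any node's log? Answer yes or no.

yes

after 1 — timeout(3): n3:cand/b7/[-]
after 2 — deliver 3→1: n1:foll/b7/[-]
after 3 — deliver 1→3: ·
after 4 — deliver 3→0: n0:foll/b7/[-]
after 5 — deliver 0→3: n3:lead/b7/[-]
after 6 — deliver 3→2: n2:foll/b7/[-]
after 7 — deliver 2→3: ·
after 8 — propose(3,'z'): ·
after 9 — deliver 3→0: n0:foll/b7/[z]
after 10 — deliver 0→3: ·
after 11 — deliver 3→1: n1:foll/b7/[z]
after 12 — deliver 1→3: n3:lead/b7/[z]
after 13 — deliver 3→2: n2:foll/b7/[z]
after 14 — deliver 2→3: ·
after 15 — timeout(3): n3:cand/b11/[z]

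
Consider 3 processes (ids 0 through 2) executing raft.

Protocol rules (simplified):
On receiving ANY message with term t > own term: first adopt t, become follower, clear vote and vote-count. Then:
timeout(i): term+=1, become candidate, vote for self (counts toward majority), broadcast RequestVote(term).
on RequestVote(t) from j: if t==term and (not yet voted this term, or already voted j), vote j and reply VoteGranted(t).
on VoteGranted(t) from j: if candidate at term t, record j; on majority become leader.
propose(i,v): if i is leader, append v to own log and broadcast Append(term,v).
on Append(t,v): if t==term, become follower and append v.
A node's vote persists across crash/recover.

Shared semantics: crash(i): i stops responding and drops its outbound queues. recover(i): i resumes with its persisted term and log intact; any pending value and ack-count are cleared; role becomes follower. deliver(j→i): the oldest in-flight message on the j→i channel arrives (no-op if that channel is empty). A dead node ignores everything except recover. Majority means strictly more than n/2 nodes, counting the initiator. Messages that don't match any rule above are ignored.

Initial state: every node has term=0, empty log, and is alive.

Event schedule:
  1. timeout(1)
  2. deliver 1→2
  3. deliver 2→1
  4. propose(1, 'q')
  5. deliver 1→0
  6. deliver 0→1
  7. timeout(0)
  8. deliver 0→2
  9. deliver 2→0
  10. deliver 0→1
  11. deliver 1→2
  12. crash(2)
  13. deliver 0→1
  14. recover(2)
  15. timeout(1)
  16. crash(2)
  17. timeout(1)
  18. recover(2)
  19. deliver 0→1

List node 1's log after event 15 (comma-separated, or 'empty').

q

step 1 timeout(1): 1={cand,t=1,log=-}
step 2 deliver 1→2: 2={foll,t=1,log=-}
step 3 deliver 2→1: 1={lead,t=1,log=-}
step 4 propose(1,'q'): 1={lead,t=1,log=q}
step 5 deliver 1→0: 0={foll,t=1,log=-}
step 6 deliver 0→1: —
step 7 timeout(0): 0={cand,t=2,log=-}
step 8 deliver 0→2: 2={foll,t=2,log=-}
step 9 deliver 2→0: 0={lead,t=2,log=-}
step 10 deliver 0→1: 1={foll,t=2,log=q}
step 11 deliver 1→2: —
step 12 crash(2): 2={✗foll,t=2,log=-}
step 13 deliver 0→1: —
step 14 recover(2): 2={foll,t=2,log=-}
step 15 timeout(1): 1={cand,t=3,log=q}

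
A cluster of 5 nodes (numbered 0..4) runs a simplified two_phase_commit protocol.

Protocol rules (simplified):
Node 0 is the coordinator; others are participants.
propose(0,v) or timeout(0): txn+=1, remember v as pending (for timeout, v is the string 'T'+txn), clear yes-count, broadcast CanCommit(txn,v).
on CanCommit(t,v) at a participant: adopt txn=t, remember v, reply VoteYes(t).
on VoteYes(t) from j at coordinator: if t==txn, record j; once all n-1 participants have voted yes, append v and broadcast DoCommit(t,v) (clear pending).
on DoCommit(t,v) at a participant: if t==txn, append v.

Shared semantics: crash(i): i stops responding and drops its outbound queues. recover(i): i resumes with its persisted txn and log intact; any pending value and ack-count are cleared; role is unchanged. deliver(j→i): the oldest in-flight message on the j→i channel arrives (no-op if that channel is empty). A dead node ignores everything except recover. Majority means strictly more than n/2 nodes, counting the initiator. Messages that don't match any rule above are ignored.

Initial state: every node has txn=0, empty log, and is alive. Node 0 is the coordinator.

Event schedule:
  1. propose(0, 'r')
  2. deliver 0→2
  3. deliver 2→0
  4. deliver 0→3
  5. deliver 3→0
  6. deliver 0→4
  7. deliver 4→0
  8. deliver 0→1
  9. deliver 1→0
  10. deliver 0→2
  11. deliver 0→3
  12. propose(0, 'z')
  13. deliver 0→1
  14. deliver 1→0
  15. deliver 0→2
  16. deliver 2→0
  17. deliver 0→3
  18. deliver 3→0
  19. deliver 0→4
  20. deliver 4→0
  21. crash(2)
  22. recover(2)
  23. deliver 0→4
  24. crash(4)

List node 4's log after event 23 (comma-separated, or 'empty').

1. propose(0,'r'):  <0:coor t1 ->
2. deliver 0→2:  <2:part t1 ->
3. deliver 2→0:  nop
4. deliver 0→3:  <3:part t1 ->
5. deliver 3→0:  nop
6. deliver 0→4:  <4:part t1 ->
7. deliver 4→0:  nop
8. deliver 0→1:  <1:part t1 ->
9. deliver 1→0:  <0:coor t1 r>
10. deliver 0→2:  <2:part t1 r>
11. deliver 0→3:  <3:part t1 r>
12. propose(0,'z'):  <0:coor t2 r>
13. deliver 0→1:  <1:part t1 r>
14. deliver 1→0:  nop
15. deliver 0→2:  <2:part t2 r>
16. deliver 2→0:  nop
17. deliver 0→3:  <3:part t2 r>
18. deliver 3→0:  nop
19. deliver 0→4:  <4:part t1 r>
20. deliver 4→0:  nop
21. crash(2):  <2:✗part t2 r>
22. recover(2):  <2:part t2 r>
23. deliver 0→4:  <4:part t2 r>

r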